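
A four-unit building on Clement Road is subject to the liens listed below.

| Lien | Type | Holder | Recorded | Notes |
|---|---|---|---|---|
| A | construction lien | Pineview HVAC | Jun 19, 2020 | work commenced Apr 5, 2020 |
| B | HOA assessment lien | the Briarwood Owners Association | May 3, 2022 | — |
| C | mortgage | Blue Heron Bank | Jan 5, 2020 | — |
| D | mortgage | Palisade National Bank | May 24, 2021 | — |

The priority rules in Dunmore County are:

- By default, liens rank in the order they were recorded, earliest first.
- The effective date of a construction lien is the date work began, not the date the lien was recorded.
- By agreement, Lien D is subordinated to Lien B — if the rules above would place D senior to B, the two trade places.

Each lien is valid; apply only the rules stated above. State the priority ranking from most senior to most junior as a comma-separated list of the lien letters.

C, A, B, D

Adjusting effective dates: A is treated as recorded Apr 5, 2020, the work-commencement date.
By effective date: C (Jan 5, 2020), A (Apr 5, 2020), D (May 24, 2021), B (May 3, 2022).
D is senior to B before the subordination, so the two trade places.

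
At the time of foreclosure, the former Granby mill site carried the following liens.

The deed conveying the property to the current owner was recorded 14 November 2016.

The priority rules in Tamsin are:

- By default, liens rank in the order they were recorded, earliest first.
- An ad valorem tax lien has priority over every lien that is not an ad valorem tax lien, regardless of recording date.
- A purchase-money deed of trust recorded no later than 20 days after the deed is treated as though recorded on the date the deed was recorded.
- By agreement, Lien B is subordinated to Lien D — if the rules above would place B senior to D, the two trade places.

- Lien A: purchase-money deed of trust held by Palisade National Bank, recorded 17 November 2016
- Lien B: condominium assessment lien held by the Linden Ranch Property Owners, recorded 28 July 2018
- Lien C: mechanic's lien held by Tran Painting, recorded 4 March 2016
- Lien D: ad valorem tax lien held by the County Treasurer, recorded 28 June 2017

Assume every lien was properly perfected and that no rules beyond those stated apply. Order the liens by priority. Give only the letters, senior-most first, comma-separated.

Effective dates: A was recorded within the 20-day window, so its effective date is the deed date 14 November 2016.
D is an ad valorem tax lien, so it outranks all other liens regardless of date.
Ordering the rest by effective date: C (4 March 2016), A (14 November 2016), B (28 July 2018).
B is already junior to D, so the subordination agreement changes nothing.

D, C, A, B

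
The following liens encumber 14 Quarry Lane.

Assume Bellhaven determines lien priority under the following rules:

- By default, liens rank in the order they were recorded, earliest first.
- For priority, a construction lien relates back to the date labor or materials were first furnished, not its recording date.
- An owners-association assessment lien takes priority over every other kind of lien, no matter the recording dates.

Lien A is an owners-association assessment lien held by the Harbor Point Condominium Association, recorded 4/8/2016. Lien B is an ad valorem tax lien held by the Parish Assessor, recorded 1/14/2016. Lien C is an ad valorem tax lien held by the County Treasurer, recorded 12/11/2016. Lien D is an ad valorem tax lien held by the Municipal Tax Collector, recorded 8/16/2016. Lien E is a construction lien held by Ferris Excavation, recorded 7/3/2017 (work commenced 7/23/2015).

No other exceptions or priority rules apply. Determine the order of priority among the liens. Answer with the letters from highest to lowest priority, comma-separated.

Effective dates: E is treated as recorded 7/23/2015, the work-commencement date.
A is an owners-association assessment lien, so it outranks all other liens regardless of date.
The other liens, earliest effective date first: E (7/23/2015), B (1/14/2016), D (8/16/2016), C (12/11/2016).

A, E, B, D, C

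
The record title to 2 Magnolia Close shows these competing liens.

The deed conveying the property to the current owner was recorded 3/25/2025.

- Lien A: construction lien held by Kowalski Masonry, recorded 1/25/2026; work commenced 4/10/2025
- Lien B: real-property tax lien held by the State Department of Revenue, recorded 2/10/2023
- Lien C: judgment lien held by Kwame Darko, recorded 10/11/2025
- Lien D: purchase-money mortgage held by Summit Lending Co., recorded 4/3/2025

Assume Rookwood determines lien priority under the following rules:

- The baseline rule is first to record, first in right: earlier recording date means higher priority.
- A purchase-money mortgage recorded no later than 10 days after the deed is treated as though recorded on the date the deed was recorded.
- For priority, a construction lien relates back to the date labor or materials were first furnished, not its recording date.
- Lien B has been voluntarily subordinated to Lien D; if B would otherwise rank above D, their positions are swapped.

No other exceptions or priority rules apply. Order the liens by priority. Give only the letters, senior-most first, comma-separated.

Effective dates after the stated exceptions: A relates back to 4/10/2025 (work commenced); D relates back to the deed date 3/25/2025.
Sorted by effective date: B (2/10/2023), D (3/25/2025), A (4/10/2025), C (10/11/2025).
Because B would otherwise rank above D, the subordination swaps them.

D, B, A, C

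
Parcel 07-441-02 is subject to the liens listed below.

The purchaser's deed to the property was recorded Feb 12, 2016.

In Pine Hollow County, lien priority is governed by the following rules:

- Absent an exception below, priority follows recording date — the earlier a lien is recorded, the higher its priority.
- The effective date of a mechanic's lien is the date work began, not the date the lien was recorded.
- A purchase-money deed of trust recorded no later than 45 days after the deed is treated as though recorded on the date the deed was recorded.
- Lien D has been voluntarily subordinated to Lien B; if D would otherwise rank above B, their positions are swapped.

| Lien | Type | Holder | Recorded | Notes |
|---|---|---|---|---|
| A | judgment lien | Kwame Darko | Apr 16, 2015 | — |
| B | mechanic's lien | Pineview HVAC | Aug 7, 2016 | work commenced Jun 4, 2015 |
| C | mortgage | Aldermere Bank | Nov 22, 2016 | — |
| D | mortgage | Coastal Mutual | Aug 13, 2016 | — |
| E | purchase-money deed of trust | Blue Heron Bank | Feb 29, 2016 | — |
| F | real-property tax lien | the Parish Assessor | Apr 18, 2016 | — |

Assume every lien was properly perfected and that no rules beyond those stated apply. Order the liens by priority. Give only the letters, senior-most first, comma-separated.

A, B, E, F, D, C

First, effective dates: B is treated as recorded Jun 4, 2015, the work-commencement date; E relates back to the deed date Feb 12, 2016.
Sorted by effective date: A (Apr 16, 2015), B (Jun 4, 2015), E (Feb 12, 2016), F (Apr 18, 2016), D (Aug 13, 2016), C (Nov 22, 2016).
D already ranks below B; the subordination has no effect.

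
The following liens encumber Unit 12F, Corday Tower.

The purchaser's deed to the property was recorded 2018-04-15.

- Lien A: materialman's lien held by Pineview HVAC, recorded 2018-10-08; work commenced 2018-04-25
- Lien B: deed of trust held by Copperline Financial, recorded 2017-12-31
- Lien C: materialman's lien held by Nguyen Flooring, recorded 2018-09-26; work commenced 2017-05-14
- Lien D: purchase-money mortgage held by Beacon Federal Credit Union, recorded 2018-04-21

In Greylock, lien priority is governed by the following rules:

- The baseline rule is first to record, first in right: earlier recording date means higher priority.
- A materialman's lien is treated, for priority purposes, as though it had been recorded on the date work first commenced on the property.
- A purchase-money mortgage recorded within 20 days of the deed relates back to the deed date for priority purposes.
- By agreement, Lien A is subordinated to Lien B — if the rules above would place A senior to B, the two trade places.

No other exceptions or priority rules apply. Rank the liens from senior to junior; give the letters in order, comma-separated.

Adjusting effective dates: A relates back to 2018-04-25 (work commenced); C relates back to 2017-05-14 (work commenced); D was recorded within the 20-day window, so its effective date is the deed date 2018-04-15.
By effective date, earliest first: C (2017-05-14), B (2017-12-31), D (2018-04-15), A (2018-04-25).
Since A is not senior to B, the subordination leaves the order unchanged.

C, B, D, A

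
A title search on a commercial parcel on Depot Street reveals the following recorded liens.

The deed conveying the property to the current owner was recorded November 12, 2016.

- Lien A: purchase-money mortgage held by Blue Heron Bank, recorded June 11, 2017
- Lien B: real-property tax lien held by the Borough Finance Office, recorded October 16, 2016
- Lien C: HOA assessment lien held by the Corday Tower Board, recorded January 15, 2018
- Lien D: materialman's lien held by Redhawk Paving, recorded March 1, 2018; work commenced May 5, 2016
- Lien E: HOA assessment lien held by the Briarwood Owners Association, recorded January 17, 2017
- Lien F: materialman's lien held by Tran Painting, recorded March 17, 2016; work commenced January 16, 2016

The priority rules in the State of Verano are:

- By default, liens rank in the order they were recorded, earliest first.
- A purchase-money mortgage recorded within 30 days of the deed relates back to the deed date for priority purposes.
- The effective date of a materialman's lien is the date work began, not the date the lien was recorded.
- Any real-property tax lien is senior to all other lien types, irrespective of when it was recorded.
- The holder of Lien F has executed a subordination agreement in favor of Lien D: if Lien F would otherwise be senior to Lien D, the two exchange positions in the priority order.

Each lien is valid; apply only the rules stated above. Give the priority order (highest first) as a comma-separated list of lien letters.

B, D, F, E, A, C

First, effective dates: A was recorded 211 days after the deed — beyond 30 days — so no relation-back applies; D is treated as recorded May 5, 2016, the work-commencement date; F relates back to January 16, 2016 (work commenced).
B is a real-property tax lien, so it outranks all other liens regardless of date.
Ordering the rest by effective date: F (January 16, 2016), D (May 5, 2016), E (January 17, 2017), A (June 11, 2017), C (January 15, 2018).
The subordination applies — F was senior to D — so F and D swap.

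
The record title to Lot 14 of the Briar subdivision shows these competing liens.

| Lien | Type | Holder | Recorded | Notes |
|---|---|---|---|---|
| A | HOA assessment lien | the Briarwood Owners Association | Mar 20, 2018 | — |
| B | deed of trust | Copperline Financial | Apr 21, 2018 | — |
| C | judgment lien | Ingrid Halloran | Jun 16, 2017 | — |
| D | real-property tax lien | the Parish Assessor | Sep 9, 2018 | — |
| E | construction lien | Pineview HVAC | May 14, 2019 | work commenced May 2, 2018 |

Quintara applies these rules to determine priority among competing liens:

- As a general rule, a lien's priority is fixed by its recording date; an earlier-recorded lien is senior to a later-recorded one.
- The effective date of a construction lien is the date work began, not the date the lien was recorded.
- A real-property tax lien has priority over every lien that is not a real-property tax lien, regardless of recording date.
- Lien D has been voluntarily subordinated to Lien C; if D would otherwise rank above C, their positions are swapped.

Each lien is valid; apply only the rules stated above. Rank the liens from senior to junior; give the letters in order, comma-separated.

First, effective dates: E relates back to May 2, 2018 (work commenced).
D is a real-property tax lien, so it outranks all other liens regardless of date.
Among the remaining liens, by effective date: C (Jun 16, 2017), A (Mar 20, 2018), B (Apr 21, 2018), E (May 2, 2018).
Because D would otherwise rank above C, the subordination swaps them.

C, D, A, B, E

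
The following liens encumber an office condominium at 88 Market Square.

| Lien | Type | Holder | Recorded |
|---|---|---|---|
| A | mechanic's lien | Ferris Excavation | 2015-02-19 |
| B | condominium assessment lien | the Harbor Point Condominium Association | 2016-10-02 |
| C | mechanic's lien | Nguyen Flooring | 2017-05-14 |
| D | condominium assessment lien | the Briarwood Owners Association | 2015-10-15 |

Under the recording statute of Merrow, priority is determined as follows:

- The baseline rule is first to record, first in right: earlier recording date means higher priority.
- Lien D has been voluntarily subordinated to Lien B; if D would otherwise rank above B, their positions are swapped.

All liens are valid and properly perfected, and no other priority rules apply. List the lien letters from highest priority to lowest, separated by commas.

Sorted by effective date: A (2015-02-19), D (2015-10-15), B (2016-10-02), C (2017-05-14).
The subordination applies — D was senior to B — so D and B swap.

A, B, D, C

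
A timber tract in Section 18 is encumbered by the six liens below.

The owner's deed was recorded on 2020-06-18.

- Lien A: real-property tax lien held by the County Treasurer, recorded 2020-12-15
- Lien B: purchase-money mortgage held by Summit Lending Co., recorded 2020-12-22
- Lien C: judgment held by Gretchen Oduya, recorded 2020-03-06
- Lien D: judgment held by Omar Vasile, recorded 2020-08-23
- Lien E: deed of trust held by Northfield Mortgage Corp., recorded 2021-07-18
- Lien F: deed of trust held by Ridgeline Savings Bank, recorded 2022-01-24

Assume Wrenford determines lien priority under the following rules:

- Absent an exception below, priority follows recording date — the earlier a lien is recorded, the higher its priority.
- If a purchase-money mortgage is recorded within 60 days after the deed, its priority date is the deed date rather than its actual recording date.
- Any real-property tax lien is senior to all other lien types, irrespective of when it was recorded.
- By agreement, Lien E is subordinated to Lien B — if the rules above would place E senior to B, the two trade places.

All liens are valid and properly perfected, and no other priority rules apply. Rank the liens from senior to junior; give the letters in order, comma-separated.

A, C, D, B, E, F

Effective dates after the stated exceptions: B missed the 60-day window (187 days after the deed), so its recording date stands.
A is a real-property tax lien and takes priority over every other lien.
Among the remaining liens, by effective date: C (2020-03-06), D (2020-08-23), B (2020-12-22), E (2021-07-18), F (2022-01-24).
E already ranks below B; the subordination has no effect.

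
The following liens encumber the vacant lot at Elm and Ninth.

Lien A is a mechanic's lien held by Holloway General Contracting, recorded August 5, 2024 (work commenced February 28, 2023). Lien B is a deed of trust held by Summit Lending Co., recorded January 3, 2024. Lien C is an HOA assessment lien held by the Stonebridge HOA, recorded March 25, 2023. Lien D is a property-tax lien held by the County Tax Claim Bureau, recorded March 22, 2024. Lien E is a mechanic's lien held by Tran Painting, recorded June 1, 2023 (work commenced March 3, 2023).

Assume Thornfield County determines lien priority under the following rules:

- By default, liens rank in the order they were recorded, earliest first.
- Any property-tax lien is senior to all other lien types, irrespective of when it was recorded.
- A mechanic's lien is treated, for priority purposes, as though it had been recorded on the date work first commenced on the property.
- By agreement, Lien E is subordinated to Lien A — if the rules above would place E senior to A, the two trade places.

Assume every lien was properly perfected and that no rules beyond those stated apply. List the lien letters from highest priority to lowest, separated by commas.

D, A, E, C, B

Adjusting effective dates: A is treated as recorded February 28, 2023, the work-commencement date; E's effective date is March 3, 2023, when work began.
D is a property-tax lien and takes priority over every other lien.
Among the remaining liens, by effective date: A (February 28, 2023), E (March 3, 2023), C (March 25, 2023), B (January 3, 2024).
Since E is not senior to A, the subordination leaves the order unchanged.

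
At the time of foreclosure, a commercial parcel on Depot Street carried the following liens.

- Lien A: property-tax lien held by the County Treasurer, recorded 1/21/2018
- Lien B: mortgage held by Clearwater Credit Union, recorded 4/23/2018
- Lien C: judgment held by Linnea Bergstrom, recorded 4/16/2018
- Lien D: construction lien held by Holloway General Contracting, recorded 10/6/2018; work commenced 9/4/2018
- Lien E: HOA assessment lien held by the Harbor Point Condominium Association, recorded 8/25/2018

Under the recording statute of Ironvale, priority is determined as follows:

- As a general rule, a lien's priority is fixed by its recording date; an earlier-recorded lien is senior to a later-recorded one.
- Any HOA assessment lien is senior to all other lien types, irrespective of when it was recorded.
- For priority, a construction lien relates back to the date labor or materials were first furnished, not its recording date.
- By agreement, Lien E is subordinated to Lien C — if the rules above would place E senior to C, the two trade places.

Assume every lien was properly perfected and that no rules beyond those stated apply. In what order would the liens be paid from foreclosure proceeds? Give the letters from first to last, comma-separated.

C, A, E, B, D

First, effective dates: D's effective date is 9/4/2018, when work began.
E is an HOA assessment lien, so it outranks all other liens regardless of date.
Ordering the rest by effective date: A (1/21/2018), C (4/16/2018), B (4/23/2018), D (9/4/2018).
The subordination applies — E was senior to C — so E and C swap.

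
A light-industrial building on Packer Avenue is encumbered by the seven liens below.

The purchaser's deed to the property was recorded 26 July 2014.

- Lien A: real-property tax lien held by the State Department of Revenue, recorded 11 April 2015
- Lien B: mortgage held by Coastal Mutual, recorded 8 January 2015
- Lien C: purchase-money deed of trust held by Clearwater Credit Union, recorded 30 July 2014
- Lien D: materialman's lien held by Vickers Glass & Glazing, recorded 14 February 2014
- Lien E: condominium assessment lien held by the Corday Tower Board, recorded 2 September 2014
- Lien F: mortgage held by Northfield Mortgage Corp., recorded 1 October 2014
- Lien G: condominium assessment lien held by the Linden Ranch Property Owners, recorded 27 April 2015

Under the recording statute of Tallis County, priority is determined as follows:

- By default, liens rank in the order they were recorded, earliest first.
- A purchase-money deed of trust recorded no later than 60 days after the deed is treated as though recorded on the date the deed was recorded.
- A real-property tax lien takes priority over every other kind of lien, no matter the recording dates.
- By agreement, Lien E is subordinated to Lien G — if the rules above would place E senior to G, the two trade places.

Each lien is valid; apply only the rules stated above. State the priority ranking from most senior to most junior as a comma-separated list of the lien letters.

Effective dates: C relates back to the deed date 26 July 2014.
A, as a real-property tax lien, has superpriority and ranks first.
Ordering the rest by effective date: D (14 February 2014), C (26 July 2014), E (2 September 2014), F (1 October 2014), B (8 January 2015), G (27 April 2015).
E is senior to G before the subordination, so the two trade places.

A, D, C, G, F, B, E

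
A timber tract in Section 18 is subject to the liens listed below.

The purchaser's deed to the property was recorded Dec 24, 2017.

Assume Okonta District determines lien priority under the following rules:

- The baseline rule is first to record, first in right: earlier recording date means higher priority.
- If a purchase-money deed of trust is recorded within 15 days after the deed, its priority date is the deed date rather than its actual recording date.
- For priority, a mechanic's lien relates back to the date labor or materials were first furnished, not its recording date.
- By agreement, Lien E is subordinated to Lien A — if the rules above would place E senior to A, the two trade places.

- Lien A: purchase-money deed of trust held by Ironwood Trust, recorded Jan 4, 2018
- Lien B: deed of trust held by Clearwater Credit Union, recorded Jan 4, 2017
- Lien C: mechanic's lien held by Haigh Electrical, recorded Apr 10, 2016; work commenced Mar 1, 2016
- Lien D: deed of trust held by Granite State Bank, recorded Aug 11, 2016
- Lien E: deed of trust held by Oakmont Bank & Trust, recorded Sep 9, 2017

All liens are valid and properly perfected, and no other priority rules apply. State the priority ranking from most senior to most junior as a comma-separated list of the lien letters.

C, D, B, A, E

Effective dates after the stated exceptions: A's effective date is the deed date, Dec 24, 2017; C's effective date is Mar 1, 2016, when work began.
Sorted by effective date: C (Mar 1, 2016), D (Aug 11, 2016), B (Jan 4, 2017), E (Sep 9, 2017), A (Dec 24, 2017).
E is senior to A before the subordination, so the two trade places.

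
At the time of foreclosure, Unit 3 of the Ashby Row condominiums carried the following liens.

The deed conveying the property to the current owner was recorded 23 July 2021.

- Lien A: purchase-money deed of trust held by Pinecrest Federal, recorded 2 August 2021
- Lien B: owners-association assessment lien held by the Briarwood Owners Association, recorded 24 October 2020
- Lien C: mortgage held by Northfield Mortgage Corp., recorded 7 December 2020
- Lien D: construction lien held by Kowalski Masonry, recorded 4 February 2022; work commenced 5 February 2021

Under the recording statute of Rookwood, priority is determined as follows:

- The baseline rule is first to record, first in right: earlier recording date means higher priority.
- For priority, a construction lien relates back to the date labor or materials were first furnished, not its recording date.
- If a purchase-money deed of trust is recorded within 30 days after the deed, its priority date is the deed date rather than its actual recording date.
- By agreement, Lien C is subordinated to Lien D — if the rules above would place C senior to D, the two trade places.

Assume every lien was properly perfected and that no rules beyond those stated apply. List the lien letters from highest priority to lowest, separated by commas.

B, D, C, A

Effective dates after the stated exceptions: A's effective date is the deed date, 23 July 2021; D relates back to 5 February 2021 (work commenced).
Sorted by effective date: B (24 October 2020), C (7 December 2020), D (5 February 2021), A (23 July 2021).
C would otherwise be senior to D, so under the subordination agreement C and D exchange positions.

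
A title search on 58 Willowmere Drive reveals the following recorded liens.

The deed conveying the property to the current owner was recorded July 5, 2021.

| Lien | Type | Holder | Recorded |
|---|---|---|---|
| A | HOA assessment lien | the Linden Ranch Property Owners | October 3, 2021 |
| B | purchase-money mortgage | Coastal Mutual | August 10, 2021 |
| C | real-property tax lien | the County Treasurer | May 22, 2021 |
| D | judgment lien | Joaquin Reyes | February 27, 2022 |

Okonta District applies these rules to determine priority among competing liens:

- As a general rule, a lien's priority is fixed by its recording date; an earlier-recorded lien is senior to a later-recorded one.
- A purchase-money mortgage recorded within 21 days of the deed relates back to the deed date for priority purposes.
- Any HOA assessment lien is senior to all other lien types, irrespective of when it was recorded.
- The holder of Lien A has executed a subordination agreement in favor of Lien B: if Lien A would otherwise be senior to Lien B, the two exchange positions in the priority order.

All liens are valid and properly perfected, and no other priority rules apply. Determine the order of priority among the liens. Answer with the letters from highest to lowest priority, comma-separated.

B, C, A, D

First, effective dates: B missed the 21-day window (36 days after the deed), so its recording date stands.
A is an HOA assessment lien and takes priority over every other lien.
Ordering the rest by effective date: C (May 22, 2021), B (August 10, 2021), D (February 27, 2022).
Because A would otherwise rank above B, the subordination swaps them.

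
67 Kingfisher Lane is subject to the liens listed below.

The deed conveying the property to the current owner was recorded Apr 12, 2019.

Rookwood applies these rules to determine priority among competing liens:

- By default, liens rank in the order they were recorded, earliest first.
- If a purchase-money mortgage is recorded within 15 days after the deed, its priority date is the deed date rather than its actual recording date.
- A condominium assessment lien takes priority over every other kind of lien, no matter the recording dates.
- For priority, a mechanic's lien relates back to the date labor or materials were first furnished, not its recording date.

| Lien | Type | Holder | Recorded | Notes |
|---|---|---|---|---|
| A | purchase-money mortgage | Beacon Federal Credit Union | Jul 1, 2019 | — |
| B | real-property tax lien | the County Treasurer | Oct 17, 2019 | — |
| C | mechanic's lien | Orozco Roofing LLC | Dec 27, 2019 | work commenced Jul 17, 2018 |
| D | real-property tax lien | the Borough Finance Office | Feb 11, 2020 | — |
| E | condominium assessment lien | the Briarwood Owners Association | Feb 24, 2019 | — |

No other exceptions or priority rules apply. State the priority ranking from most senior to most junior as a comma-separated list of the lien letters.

E, C, A, B, D

Effective dates: A was recorded 80 days after the deed — beyond 15 days — so no relation-back applies; C is treated as recorded Jul 17, 2018, the work-commencement date.
As a condominium assessment lien, E is senior to every other lien.
Ordering the rest by effective date: C (Jul 17, 2018), A (Jul 1, 2019), B (Oct 17, 2019), D (Feb 11, 2020).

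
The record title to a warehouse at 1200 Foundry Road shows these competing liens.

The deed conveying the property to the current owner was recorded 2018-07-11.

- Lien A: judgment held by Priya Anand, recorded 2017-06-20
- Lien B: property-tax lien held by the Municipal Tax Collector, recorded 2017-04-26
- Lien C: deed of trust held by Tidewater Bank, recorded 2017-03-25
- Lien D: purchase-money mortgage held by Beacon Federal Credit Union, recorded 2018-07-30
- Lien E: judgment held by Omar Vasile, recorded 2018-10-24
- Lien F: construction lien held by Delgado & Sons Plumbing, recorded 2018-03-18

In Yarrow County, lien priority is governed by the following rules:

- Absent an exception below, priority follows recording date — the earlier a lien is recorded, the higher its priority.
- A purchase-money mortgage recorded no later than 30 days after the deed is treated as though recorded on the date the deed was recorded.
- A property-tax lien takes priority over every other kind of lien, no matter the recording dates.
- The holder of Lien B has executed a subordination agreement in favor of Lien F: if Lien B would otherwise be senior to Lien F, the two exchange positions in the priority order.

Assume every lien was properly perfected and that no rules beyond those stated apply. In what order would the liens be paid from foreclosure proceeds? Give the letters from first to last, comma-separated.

F, C, A, B, D, E

Adjusting effective dates: D's effective date is the deed date, 2018-07-11.
B is a property-tax lien and takes priority over every other lien.
Ordering the rest by effective date: C (2017-03-25), A (2017-06-20), F (2018-03-18), D (2018-07-11), E (2018-10-24).
B is senior to F before the subordination, so the two trade places.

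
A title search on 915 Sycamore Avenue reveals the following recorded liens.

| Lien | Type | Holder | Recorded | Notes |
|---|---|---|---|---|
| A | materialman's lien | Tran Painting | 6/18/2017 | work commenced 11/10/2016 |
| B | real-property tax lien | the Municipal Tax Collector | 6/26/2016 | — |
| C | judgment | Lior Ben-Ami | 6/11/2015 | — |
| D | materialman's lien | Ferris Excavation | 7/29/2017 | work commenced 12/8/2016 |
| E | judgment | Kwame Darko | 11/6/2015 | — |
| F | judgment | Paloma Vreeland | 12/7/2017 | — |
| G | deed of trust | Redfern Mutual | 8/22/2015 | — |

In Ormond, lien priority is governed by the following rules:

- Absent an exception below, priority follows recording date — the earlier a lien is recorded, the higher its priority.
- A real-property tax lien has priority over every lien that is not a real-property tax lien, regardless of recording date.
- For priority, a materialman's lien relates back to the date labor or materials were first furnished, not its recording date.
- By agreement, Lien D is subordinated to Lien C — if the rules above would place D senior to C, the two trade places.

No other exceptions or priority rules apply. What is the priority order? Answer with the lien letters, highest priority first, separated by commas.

First, effective dates: A relates back to 11/10/2016 (work commenced); D is treated as recorded 12/8/2016, the work-commencement date.
B, as a real-property tax lien, has superpriority and ranks first.
Remaining liens by effective date: C (6/11/2015), G (8/22/2015), E (11/6/2015), A (11/10/2016), D (12/8/2016), F (12/7/2017).
D already ranks below C; the subordination has no effect.

B, C, G, E, A, D, F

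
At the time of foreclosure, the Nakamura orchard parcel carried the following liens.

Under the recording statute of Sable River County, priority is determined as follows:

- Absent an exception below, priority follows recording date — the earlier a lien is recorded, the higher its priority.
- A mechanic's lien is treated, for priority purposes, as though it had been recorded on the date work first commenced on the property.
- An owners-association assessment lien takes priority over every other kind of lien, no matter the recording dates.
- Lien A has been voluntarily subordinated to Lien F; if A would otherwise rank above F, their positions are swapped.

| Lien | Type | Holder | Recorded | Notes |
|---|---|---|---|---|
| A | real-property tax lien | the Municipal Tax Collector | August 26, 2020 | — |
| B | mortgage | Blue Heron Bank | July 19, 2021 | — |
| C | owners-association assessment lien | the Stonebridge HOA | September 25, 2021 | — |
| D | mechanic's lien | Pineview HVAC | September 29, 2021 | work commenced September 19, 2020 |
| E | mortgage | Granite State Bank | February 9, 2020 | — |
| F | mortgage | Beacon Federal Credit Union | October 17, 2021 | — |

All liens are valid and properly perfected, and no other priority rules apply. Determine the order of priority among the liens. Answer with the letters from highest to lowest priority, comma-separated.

Effective dates: D's effective date is September 19, 2020, when work began.
As an owners-association assessment lien, C is senior to every other lien.
Ordering the rest by effective date: E (February 9, 2020), A (August 26, 2020), D (September 19, 2020), B (July 19, 2021), F (October 17, 2021).
Because A would otherwise rank above F, the subordination swaps them.

C, E, F, D, B, A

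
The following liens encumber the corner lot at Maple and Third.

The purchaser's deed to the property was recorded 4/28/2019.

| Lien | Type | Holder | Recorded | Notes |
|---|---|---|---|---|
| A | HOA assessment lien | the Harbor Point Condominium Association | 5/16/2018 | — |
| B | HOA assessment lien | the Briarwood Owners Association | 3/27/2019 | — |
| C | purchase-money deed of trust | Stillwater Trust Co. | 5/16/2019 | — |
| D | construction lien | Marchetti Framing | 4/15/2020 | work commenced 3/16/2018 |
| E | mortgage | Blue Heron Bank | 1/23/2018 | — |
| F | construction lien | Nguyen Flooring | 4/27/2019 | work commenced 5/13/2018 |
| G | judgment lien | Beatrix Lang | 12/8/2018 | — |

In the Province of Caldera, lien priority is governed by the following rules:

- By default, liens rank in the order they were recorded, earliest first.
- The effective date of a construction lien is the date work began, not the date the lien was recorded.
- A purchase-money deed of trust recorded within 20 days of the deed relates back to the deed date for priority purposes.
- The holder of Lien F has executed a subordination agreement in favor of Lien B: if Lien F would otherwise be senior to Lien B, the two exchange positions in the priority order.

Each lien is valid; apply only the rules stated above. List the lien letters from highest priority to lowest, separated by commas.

E, D, B, A, G, F, C

Effective dates after the stated exceptions: C relates back to the deed date 4/28/2019; D's effective date is 3/16/2018, when work began; F is treated as recorded 5/13/2018, the work-commencement date.
By effective date, earliest first: E (1/23/2018), D (3/16/2018), F (5/13/2018), A (5/16/2018), G (12/8/2018), B (3/27/2019), C (4/28/2019).
The subordination applies — F was senior to B — so F and B swap.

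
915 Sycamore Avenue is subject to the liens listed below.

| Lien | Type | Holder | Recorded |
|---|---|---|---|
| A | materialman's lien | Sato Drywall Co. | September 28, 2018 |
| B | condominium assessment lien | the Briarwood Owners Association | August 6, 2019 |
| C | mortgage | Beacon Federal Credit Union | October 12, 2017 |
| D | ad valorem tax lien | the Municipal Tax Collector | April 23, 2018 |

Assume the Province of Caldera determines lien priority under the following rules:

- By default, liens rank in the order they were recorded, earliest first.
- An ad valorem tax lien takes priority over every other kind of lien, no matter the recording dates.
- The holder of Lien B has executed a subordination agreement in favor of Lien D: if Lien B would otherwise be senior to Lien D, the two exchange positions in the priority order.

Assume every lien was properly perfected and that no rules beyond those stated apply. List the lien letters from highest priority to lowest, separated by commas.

D is an ad valorem tax lien and takes priority over every other lien.
The other liens, earliest effective date first: C (October 12, 2017), A (September 28, 2018), B (August 6, 2019).
B is already junior to D, so the subordination agreement changes nothing.

D, C, A, B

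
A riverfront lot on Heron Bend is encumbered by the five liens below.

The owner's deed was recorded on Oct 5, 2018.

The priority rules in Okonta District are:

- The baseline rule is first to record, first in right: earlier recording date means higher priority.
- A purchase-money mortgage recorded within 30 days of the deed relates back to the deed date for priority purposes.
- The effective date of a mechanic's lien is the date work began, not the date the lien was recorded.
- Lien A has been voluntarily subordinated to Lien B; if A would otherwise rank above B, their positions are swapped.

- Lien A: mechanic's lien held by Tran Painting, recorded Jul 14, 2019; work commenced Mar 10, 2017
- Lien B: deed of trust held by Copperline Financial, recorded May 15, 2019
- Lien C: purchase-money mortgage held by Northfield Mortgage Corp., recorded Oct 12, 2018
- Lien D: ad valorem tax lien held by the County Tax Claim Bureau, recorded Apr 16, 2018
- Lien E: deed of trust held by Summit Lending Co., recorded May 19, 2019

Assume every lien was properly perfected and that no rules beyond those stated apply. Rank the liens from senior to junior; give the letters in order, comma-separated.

First, effective dates: A's effective date is Mar 10, 2017, when work began; C relates back to the deed date Oct 5, 2018.
Sorted by effective date: A (Mar 10, 2017), D (Apr 16, 2018), C (Oct 5, 2018), B (May 15, 2019), E (May 19, 2019).
The subordination applies — A was senior to B — so A and B swap.

B, D, C, A, E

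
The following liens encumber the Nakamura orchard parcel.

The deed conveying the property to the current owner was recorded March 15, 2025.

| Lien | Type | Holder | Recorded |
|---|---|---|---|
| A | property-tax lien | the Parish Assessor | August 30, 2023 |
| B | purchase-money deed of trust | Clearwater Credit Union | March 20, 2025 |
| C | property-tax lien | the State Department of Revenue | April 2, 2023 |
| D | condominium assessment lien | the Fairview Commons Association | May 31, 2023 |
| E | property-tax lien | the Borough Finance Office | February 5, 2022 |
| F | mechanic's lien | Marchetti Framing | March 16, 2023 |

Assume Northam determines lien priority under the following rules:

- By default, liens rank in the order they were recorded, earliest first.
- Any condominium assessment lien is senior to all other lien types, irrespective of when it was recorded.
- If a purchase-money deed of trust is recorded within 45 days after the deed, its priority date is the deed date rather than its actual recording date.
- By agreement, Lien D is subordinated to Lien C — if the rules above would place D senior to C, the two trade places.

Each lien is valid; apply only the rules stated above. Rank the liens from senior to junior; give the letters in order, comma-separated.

C, E, F, D, A, B

Effective dates: B relates back to the deed date March 15, 2025.
D is a condominium assessment lien and takes priority over every other lien.
Ordering the rest by effective date: E (February 5, 2022), F (March 16, 2023), C (April 2, 2023), A (August 30, 2023), B (March 15, 2025).
D is senior to C before the subordination, so the two trade places.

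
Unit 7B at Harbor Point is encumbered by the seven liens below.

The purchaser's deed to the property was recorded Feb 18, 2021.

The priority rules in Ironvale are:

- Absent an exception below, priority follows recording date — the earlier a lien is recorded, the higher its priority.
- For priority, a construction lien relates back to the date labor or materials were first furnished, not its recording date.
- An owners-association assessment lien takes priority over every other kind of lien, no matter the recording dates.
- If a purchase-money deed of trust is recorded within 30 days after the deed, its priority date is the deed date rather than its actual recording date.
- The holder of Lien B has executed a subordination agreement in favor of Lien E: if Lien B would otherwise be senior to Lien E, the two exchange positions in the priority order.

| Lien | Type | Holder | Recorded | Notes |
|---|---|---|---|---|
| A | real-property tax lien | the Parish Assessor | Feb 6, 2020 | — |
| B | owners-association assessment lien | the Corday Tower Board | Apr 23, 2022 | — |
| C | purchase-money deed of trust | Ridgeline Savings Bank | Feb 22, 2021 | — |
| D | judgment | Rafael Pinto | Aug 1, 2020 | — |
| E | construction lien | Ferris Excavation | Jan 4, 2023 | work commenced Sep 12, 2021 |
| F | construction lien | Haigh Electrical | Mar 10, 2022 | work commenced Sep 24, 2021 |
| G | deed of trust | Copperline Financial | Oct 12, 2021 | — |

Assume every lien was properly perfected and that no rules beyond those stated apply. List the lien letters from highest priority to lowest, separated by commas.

Adjusting effective dates: C relates back to the deed date Feb 18, 2021; E relates back to Sep 12, 2021 (work commenced); F relates back to Sep 24, 2021 (work commenced).
B, as an owners-association assessment lien, has superpriority and ranks first.
Among the remaining liens, by effective date: A (Feb 6, 2020), D (Aug 1, 2020), C (Feb 18, 2021), E (Sep 12, 2021), F (Sep 24, 2021), G (Oct 12, 2021).
B would otherwise be senior to E, so under the subordination agreement B and E exchange positions.

E, A, D, C, B, F, G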